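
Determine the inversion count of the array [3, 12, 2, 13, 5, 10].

Finding inversions in [3, 12, 2, 13, 5, 10]:

(0, 2): arr[0]=3 > arr[2]=2
(1, 2): arr[1]=12 > arr[2]=2
(1, 4): arr[1]=12 > arr[4]=5
(1, 5): arr[1]=12 > arr[5]=10
(3, 4): arr[3]=13 > arr[4]=5
(3, 5): arr[3]=13 > arr[5]=10

Total inversions: 6

The array has 6 inversion(s): (0,2), (1,2), (1,4), (1,5), (3,4), (3,5). Each pair (i,j) satisfies i < j and arr[i] > arr[j].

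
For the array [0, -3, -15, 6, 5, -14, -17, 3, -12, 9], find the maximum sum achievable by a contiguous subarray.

Using Kadane's algorithm on [0, -3, -15, 6, 5, -14, -17, 3, -12, 9]:

Scanning through the array:
Position 1 (value -3): max_ending_here = -3, max_so_far = 0
Position 2 (value -15): max_ending_here = -15, max_so_far = 0
Position 3 (value 6): max_ending_here = 6, max_so_far = 6
Position 4 (value 5): max_ending_here = 11, max_so_far = 11
Position 5 (value -14): max_ending_here = -3, max_so_far = 11
Position 6 (value -17): max_ending_here = -17, max_so_far = 11
Position 7 (value 3): max_ending_here = 3, max_so_far = 11
Position 8 (value -12): max_ending_here = -9, max_so_far = 11
Position 9 (value 9): max_ending_here = 9, max_so_far = 11

Maximum subarray: [6, 5]
Maximum sum: 11

The maximum subarray is [6, 5] with sum 11. This subarray runs from index 3 to index 4.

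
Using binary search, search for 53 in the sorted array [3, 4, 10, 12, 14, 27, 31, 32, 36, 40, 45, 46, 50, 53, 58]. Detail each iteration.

Binary search for 53 in [3, 4, 10, 12, 14, 27, 31, 32, 36, 40, 45, 46, 50, 53, 58]:

lo=0, hi=14, mid=7, arr[mid]=32 -> 32 < 53, search right half
lo=8, hi=14, mid=11, arr[mid]=46 -> 46 < 53, search right half
lo=12, hi=14, mid=13, arr[mid]=53 -> Found target at index 13!

Binary search finds 53 at index 13 after 3 comparisons. The search repeatedly halves the search space by comparing with the middle element.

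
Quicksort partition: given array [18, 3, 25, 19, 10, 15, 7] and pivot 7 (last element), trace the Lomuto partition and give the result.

Lomuto partition with pivot = 7:

Initial array: [18, 3, 25, 19, 10, 15, 7]

arr[0]=18 > 7: no swap
arr[1]=3 <= 7: swap with position 0, array becomes [3, 18, 25, 19, 10, 15, 7]
arr[2]=25 > 7: no swap
arr[3]=19 > 7: no swap
arr[4]=10 > 7: no swap
arr[5]=15 > 7: no swap

Place pivot at position 1: [3, 7, 25, 19, 10, 15, 18]
Pivot position: 1

After partitioning with pivot 7, the array becomes [3, 7, 25, 19, 10, 15, 18]. The pivot is placed at index 1. All elements to the left of the pivot are <= 7, and all elements to the right are > 7.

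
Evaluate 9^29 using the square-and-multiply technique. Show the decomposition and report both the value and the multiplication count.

Computing 9^29 by squaring (build up from 9^1; each line after the first costs one multiplication):

9^1 = 9
9^2 = (9^1)^2 = 9^2 = 81
9^3 = 9 * 9^2 = 9 * 81 = 729
9^6 = (9^3)^2 = 729^2 = 531441
9^7 = 9 * 9^6 = 9 * 531441 = 4782969
9^14 = (9^7)^2 = 4782969^2 = 22876792454961
9^28 = (9^14)^2 = 22876792454961^2 = 523347633027360537213511521
9^29 = 9 * 9^28 = 9 * 523347633027360537213511521 = 4710128697246244834921603689

Result: 4710128697246244834921603689
Multiplications needed: 7 (7 lines after 9^1)

9^29 = 4710128697246244834921603689. Using exponentiation by squaring, this requires 7 multiplications. The key idea: if the exponent is even, square the half-power; if odd, multiply by the base once.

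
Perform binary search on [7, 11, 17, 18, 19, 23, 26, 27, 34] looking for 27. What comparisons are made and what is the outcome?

Binary search for 27 in [7, 11, 17, 18, 19, 23, 26, 27, 34]:

lo=0, hi=8, mid=4, arr[mid]=19 -> 19 < 27, search right half
lo=5, hi=8, mid=6, arr[mid]=26 -> 26 < 27, search right half
lo=7, hi=8, mid=7, arr[mid]=27 -> Found target at index 7!

Binary search finds 27 at index 7 after 3 comparisons. The search repeatedly halves the search space by comparing with the middle element.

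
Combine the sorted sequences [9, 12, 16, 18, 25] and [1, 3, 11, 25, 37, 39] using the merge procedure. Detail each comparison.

Merging process:

Compare 9 vs 1: take 1 from right. Merged: [1]
Compare 9 vs 3: take 3 from right. Merged: [1, 3]
Compare 9 vs 11: take 9 from left. Merged: [1, 3, 9]
Compare 12 vs 11: take 11 from right. Merged: [1, 3, 9, 11]
Compare 12 vs 25: take 12 from left. Merged: [1, 3, 9, 11, 12]
Compare 16 vs 25: take 16 from left. Merged: [1, 3, 9, 11, 12, 16]
Compare 18 vs 25: take 18 from left. Merged: [1, 3, 9, 11, 12, 16, 18]
Compare 25 vs 25: take 25 from left. Merged: [1, 3, 9, 11, 12, 16, 18, 25]
Append remaining from right: [25, 37, 39]. Merged: [1, 3, 9, 11, 12, 16, 18, 25, 25, 37, 39]

Final merged array: [1, 3, 9, 11, 12, 16, 18, 25, 25, 37, 39]
Total comparisons: 8

The merged array is [1, 3, 9, 11, 12, 16, 18, 25, 25, 37, 39], requiring 8 comparisons. The merge step runs in O(n) time where n is the total number of elements.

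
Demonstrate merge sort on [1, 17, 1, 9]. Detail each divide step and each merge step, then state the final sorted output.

Merge sort trace:

Split: [1, 17, 1, 9] -> [1, 17] and [1, 9]
  Split: [1, 17] -> [1] and [17]
  Merge: [1] + [17] -> [1, 17]
  Split: [1, 9] -> [1] and [9]
  Merge: [1] + [9] -> [1, 9]
Merge: [1, 17] + [1, 9] -> [1, 1, 9, 17]

Final sorted array: [1, 1, 9, 17]

The merge sort proceeds by recursively splitting the array and merging sorted halves.
After all merges, the sorted array is [1, 1, 9, 17].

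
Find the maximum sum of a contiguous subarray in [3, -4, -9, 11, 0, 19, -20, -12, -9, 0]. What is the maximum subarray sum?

Using Kadane's algorithm on [3, -4, -9, 11, 0, 19, -20, -12, -9, 0]:

Scanning through the array:
Position 1 (value -4): max_ending_here = -1, max_so_far = 3
Position 2 (value -9): max_ending_here = -9, max_so_far = 3
Position 3 (value 11): max_ending_here = 11, max_so_far = 11
Position 4 (value 0): max_ending_here = 11, max_so_far = 11
Position 5 (value 19): max_ending_here = 30, max_so_far = 30
Position 6 (value -20): max_ending_here = 10, max_so_far = 30
Position 7 (value -12): max_ending_here = -2, max_so_far = 30
Position 8 (value -9): max_ending_here = -9, max_so_far = 30
Position 9 (value 0): max_ending_here = 0, max_so_far = 30

Maximum subarray: [11, 0, 19]
Maximum sum: 30

The maximum subarray is [11, 0, 19] with sum 30. This subarray runs from index 3 to index 5.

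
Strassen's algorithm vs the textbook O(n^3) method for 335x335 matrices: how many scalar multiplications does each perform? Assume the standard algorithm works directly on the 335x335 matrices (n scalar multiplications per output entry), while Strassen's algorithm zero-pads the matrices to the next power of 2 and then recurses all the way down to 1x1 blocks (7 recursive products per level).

Matrix multiplication for 335x335 matrices:

Strassen's algorithm requires power-of-2 dimensions. Pad 335x335 to 512x512 (next power of 2).

Standard algorithm: 335^3 = 37595375 multiplications
Strassen's algorithm: 7^(log2(512)) = 7^9 = 40353607 multiplications
Difference: 37595375 - 40353607 = -2758232 (Strassen uses MORE here due to padding overhead — for small or just-over-power-of-2 n, padding can outweigh the per-level savings)

Standard: 37595375 multiplications (335^3). Strassen: 40353607 multiplications (7^9, after padding to 512x512). Strassen reduces 8 recursive multiplications to 7 at each level.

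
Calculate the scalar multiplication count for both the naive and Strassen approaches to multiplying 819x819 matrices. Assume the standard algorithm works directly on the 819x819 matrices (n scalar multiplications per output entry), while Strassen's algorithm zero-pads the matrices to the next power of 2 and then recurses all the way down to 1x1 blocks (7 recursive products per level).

Matrix multiplication for 819x819 matrices:

Strassen's algorithm requires power-of-2 dimensions. Pad 819x819 to 1024x1024 (next power of 2).

Standard algorithm: 819^3 = 549353259 multiplications
Strassen's algorithm: 7^(log2(1024)) = 7^10 = 282475249 multiplications
Savings: 549353259 - 282475249 = 266878010 multiplications

Standard: 549353259 multiplications (819^3). Strassen: 282475249 multiplications (7^10, after padding to 1024x1024). Strassen reduces 8 recursive multiplications to 7 at each level.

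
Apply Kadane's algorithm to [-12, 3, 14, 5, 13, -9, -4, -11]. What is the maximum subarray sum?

Using Kadane's algorithm on [-12, 3, 14, 5, 13, -9, -4, -11]:

Scanning through the array:
Position 1 (value 3): max_ending_here = 3, max_so_far = 3
Position 2 (value 14): max_ending_here = 17, max_so_far = 17
Position 3 (value 5): max_ending_here = 22, max_so_far = 22
Position 4 (value 13): max_ending_here = 35, max_so_far = 35
Position 5 (value -9): max_ending_here = 26, max_so_far = 35
Position 6 (value -4): max_ending_here = 22, max_so_far = 35
Position 7 (value -11): max_ending_here = 11, max_so_far = 35

Maximum subarray: [3, 14, 5, 13]
Maximum sum: 35

The maximum subarray is [3, 14, 5, 13] with sum 35. This subarray runs from index 1 to index 4.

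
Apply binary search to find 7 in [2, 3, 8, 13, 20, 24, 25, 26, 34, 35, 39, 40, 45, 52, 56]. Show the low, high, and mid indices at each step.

Binary search for 7 in [2, 3, 8, 13, 20, 24, 25, 26, 34, 35, 39, 40, 45, 52, 56]:

lo=0, hi=14, mid=7, arr[mid]=26 -> 26 > 7, search left half
lo=0, hi=6, mid=3, arr[mid]=13 -> 13 > 7, search left half
lo=0, hi=2, mid=1, arr[mid]=3 -> 3 < 7, search right half
lo=2, hi=2, mid=2, arr[mid]=8 -> 8 > 7, search left half
lo=2 > hi=1, target 7 not found

Binary search determines that 7 is not in the array after 4 comparisons. The search space was exhausted without finding the target.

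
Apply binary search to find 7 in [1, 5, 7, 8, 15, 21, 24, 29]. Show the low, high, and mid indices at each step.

Binary search for 7 in [1, 5, 7, 8, 15, 21, 24, 29]:

lo=0, hi=7, mid=3, arr[mid]=8 -> 8 > 7, search left half
lo=0, hi=2, mid=1, arr[mid]=5 -> 5 < 7, search right half
lo=2, hi=2, mid=2, arr[mid]=7 -> Found target at index 2!

Binary search finds 7 at index 2 after 3 comparisons. The search repeatedly halves the search space by comparing with the middle element.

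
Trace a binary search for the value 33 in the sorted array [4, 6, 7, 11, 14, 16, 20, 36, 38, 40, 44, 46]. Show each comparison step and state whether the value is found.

Binary search for 33 in [4, 6, 7, 11, 14, 16, 20, 36, 38, 40, 44, 46]:

lo=0, hi=11, mid=5, arr[mid]=16 -> 16 < 33, search right half
lo=6, hi=11, mid=8, arr[mid]=38 -> 38 > 33, search left half
lo=6, hi=7, mid=6, arr[mid]=20 -> 20 < 33, search right half
lo=7, hi=7, mid=7, arr[mid]=36 -> 36 > 33, search left half
lo=7 > hi=6, target 33 not found

Binary search determines that 33 is not in the array after 4 comparisons. The search space was exhausted without finding the target.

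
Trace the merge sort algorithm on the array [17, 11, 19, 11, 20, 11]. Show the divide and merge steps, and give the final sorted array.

Merge sort trace:

Split: [17, 11, 19, 11, 20, 11] -> [17, 11, 19] and [11, 20, 11]
  Split: [17, 11, 19] -> [17] and [11, 19]
    Split: [11, 19] -> [11] and [19]
    Merge: [11] + [19] -> [11, 19]
  Merge: [17] + [11, 19] -> [11, 17, 19]
  Split: [11, 20, 11] -> [11] and [20, 11]
    Split: [20, 11] -> [20] and [11]
    Merge: [20] + [11] -> [11, 20]
  Merge: [11] + [11, 20] -> [11, 11, 20]
Merge: [11, 17, 19] + [11, 11, 20] -> [11, 11, 11, 17, 19, 20]

Final sorted array: [11, 11, 11, 17, 19, 20]

The merge sort proceeds by recursively splitting the array and merging sorted halves.
After all merges, the sorted array is [11, 11, 11, 17, 19, 20].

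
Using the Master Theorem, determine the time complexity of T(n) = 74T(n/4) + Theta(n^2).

Master Theorem for T(n) = 74T(n/4) + O(n^2):

a = 74, b = 4, c = 2
log_b(a) = log_4(74) = 3.1047

Case 1: c = 2 < log_4(74) = 3.1047
T(n) = O(n^(log_4 74))

For T(n) = 74T(n/4) + O(n^2): log_4(74) = 3.1047. This is Case 1 of the Master Theorem (c < log_b(a), work dominated by leaves), giving O(n^(log_4 74)).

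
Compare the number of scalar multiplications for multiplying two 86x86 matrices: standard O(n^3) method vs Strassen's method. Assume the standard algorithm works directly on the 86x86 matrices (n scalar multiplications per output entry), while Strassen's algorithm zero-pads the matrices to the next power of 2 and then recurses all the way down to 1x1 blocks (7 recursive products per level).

Matrix multiplication for 86x86 matrices:

Strassen's algorithm requires power-of-2 dimensions. Pad 86x86 to 128x128 (next power of 2).

Standard algorithm: 86^3 = 636056 multiplications
Strassen's algorithm: 7^(log2(128)) = 7^7 = 823543 multiplications
Difference: 636056 - 823543 = -187487 (Strassen uses MORE here due to padding overhead — for small or just-over-power-of-2 n, padding can outweigh the per-level savings)

Standard: 636056 multiplications (86^3). Strassen: 823543 multiplications (7^7, after padding to 128x128). Strassen reduces 8 recursive multiplications to 7 at each level.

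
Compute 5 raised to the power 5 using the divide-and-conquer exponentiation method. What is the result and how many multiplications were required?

Computing 5^5 by squaring (build up from 5^1; each line after the first costs one multiplication):

5^1 = 5
5^2 = (5^1)^2 = 5^2 = 25
5^4 = (5^2)^2 = 25^2 = 625
5^5 = 5 * 5^4 = 5 * 625 = 3125

Result: 3125
Multiplications needed: 3 (3 lines after 5^1)

5^5 = 3125. Using exponentiation by squaring, this requires 3 multiplications. The key idea: if the exponent is even, square the half-power; if odd, multiply by the base once.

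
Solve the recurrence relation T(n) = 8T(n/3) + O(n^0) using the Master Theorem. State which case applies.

Master Theorem for T(n) = 8T(n/3) + O(n^0):

a = 8, b = 3, c = 0
log_b(a) = log_3(8) = 1.8928

Case 1: c = 0 < log_3(8) = 1.8928
T(n) = O(n^(log_3 8))

For T(n) = 8T(n/3) + O(n^0): log_3(8) = 1.8928. This is Case 1 of the Master Theorem (c < log_b(a), work dominated by leaves), giving O(n^(log_3 8)).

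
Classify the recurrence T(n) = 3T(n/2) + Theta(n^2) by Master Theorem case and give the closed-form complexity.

Master Theorem for T(n) = 3T(n/2) + O(n^2):

a = 3, b = 2, c = 2
log_b(a) = log_2(3) = 1.5850

Case 3: c = 2 > log_2(3) = 1.5850
T(n) = O(n^2) = O(n^2)

For T(n) = 3T(n/2) + O(n^2): log_2(3) = 1.5850. This is Case 3 of the Master Theorem (c > log_b(a), work dominated by root), giving O(n^2).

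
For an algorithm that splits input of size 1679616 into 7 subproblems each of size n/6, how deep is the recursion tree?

For divide and conquer with division factor 6:

Problem sizes at each level:
Level 0: 1679616
Level 1: 279936
Level 2: 46656
Level 3: 7776
Level 4: 1296
Level 5: 216
Level 6: 36
Level 7: 6
Level 8: 1

The root is level 0 and the size-1 base case is level 8 (the tree spans levels 0 through 8, i.e. 9 levels counting the root), so the depth is the number of divisions: log_6(1679616) = 8

The recursion tree depth is log_6(1679616) = 8. At each level, the problem size is divided by 6, so it takes 8 divisions to reduce to a base case of size 1. The algorithm makes 7 recursive calls at each level.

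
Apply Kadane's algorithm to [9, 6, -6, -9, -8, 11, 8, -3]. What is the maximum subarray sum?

Using Kadane's algorithm on [9, 6, -6, -9, -8, 11, 8, -3]:

Scanning through the array:
Position 1 (value 6): max_ending_here = 15, max_so_far = 15
Position 2 (value -6): max_ending_here = 9, max_so_far = 15
Position 3 (value -9): max_ending_here = 0, max_so_far = 15
Position 4 (value -8): max_ending_here = -8, max_so_far = 15
Position 5 (value 11): max_ending_here = 11, max_so_far = 15
Position 6 (value 8): max_ending_here = 19, max_so_far = 19
Position 7 (value -3): max_ending_here = 16, max_so_far = 19

Maximum subarray: [11, 8]
Maximum sum: 19

The maximum subarray is [11, 8] with sum 19. This subarray runs from index 5 to index 6.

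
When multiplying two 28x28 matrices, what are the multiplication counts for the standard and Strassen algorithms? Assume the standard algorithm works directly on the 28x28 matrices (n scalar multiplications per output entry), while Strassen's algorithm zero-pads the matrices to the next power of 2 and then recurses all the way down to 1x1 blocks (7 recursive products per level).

Matrix multiplication for 28x28 matrices:

Strassen's algorithm requires power-of-2 dimensions. Pad 28x28 to 32x32 (next power of 2).

Standard algorithm: 28^3 = 21952 multiplications
Strassen's algorithm: 7^(log2(32)) = 7^5 = 16807 multiplications
Savings: 21952 - 16807 = 5145 multiplications

Standard: 21952 multiplications (28^3). Strassen: 16807 multiplications (7^5, after padding to 32x32). Strassen reduces 8 recursive multiplications to 7 at each level.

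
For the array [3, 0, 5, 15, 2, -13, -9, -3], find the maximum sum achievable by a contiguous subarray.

Using Kadane's algorithm on [3, 0, 5, 15, 2, -13, -9, -3]:

Scanning through the array:
Position 1 (value 0): max_ending_here = 3, max_so_far = 3
Position 2 (value 5): max_ending_here = 8, max_so_far = 8
Position 3 (value 15): max_ending_here = 23, max_so_far = 23
Position 4 (value 2): max_ending_here = 25, max_so_far = 25
Position 5 (value -13): max_ending_here = 12, max_so_far = 25
Position 6 (value -9): max_ending_here = 3, max_so_far = 25
Position 7 (value -3): max_ending_here = 0, max_so_far = 25

Maximum subarray: [3, 0, 5, 15, 2]
Maximum sum: 25

The maximum subarray is [3, 0, 5, 15, 2] with sum 25. This subarray runs from index 0 to index 4.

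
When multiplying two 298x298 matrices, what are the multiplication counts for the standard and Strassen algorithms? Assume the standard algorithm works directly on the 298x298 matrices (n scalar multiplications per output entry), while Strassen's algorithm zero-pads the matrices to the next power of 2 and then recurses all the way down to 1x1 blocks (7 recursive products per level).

Matrix multiplication for 298x298 matrices:

Strassen's algorithm requires power-of-2 dimensions. Pad 298x298 to 512x512 (next power of 2).

Standard algorithm: 298^3 = 26463592 multiplications
Strassen's algorithm: 7^(log2(512)) = 7^9 = 40353607 multiplications
Difference: 26463592 - 40353607 = -13890015 (Strassen uses MORE here due to padding overhead — for small or just-over-power-of-2 n, padding can outweigh the per-level savings)

Standard: 26463592 multiplications (298^3). Strassen: 40353607 multiplications (7^9, after padding to 512x512). Strassen reduces 8 recursive multiplications to 7 at each level.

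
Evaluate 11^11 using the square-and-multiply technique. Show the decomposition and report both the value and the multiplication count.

Computing 11^11 by squaring (build up from 11^1; each line after the first costs one multiplication):

11^1 = 11
11^2 = (11^1)^2 = 11^2 = 121
11^4 = (11^2)^2 = 121^2 = 14641
11^5 = 11 * 11^4 = 11 * 14641 = 161051
11^10 = (11^5)^2 = 161051^2 = 25937424601
11^11 = 11 * 11^10 = 11 * 25937424601 = 285311670611

Result: 285311670611
Multiplications needed: 5 (5 lines after 11^1)

11^11 = 285311670611. Using exponentiation by squaring, this requires 5 multiplications. The key idea: if the exponent is even, square the half-power; if odd, multiply by the base once.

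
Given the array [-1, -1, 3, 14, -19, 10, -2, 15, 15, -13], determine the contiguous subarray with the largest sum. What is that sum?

Using Kadane's algorithm on [-1, -1, 3, 14, -19, 10, -2, 15, 15, -13]:

Scanning through the array:
Position 1 (value -1): max_ending_here = -1, max_so_far = -1
Position 2 (value 3): max_ending_here = 3, max_so_far = 3
Position 3 (value 14): max_ending_here = 17, max_so_far = 17
Position 4 (value -19): max_ending_here = -2, max_so_far = 17
Position 5 (value 10): max_ending_here = 10, max_so_far = 17
Position 6 (value -2): max_ending_here = 8, max_so_far = 17
Position 7 (value 15): max_ending_here = 23, max_so_far = 23
Position 8 (value 15): max_ending_here = 38, max_so_far = 38
Position 9 (value -13): max_ending_here = 25, max_so_far = 38

Maximum subarray: [10, -2, 15, 15]
Maximum sum: 38

The maximum subarray is [10, -2, 15, 15] with sum 38. This subarray runs from index 5 to index 8.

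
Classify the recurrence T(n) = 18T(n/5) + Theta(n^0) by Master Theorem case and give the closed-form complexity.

Master Theorem for T(n) = 18T(n/5) + O(n^0):

a = 18, b = 5, c = 0
log_b(a) = log_5(18) = 1.7959

Case 1: c = 0 < log_5(18) = 1.7959
T(n) = O(n^(log_5 18))

For T(n) = 18T(n/5) + O(n^0): log_5(18) = 1.7959. This is Case 1 of the Master Theorem (c < log_b(a), work dominated by leaves), giving O(n^(log_5 18)).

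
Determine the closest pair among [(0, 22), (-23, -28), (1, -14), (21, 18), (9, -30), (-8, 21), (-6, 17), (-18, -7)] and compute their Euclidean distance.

Computing all pairwise distances among 8 points:

d((0, 22), (-23, -28)) = 55.0364
d((0, 22), (1, -14)) = 36.0139
d((0, 22), (21, 18)) = 21.3776
d((0, 22), (9, -30)) = 52.7731
d((0, 22), (-8, 21)) = 8.0623
d((0, 22), (-6, 17)) = 7.8102
d((0, 22), (-18, -7)) = 34.1321
d((-23, -28), (1, -14)) = 27.7849
d((-23, -28), (21, 18)) = 63.6553
d((-23, -28), (9, -30)) = 32.0624
d((-23, -28), (-8, 21)) = 51.2445
d((-23, -28), (-6, 17)) = 48.1041
d((-23, -28), (-18, -7)) = 21.587
d((1, -14), (21, 18)) = 37.7359
d((1, -14), (9, -30)) = 17.8885
d((1, -14), (-8, 21)) = 36.1386
d((1, -14), (-6, 17)) = 31.7805
d((1, -14), (-18, -7)) = 20.2485
d((21, 18), (9, -30)) = 49.4773
d((21, 18), (-8, 21)) = 29.1548
d((21, 18), (-6, 17)) = 27.0185
d((21, 18), (-18, -7)) = 46.3249
d((9, -30), (-8, 21)) = 53.7587
d((9, -30), (-6, 17)) = 49.3356
d((9, -30), (-18, -7)) = 35.4683
d((-8, 21), (-6, 17)) = 4.4721 <-- minimum
d((-8, 21), (-18, -7)) = 29.7321
d((-6, 17), (-18, -7)) = 26.8328

Closest pair: (-8, 21) and (-6, 17) with distance 4.4721

The closest pair is (-8, 21) and (-6, 17) with Euclidean distance 4.4721. For 8 points, brute-force pairwise comparison is shown above. For large n, the divide-and-conquer algorithm (sort by x, recurse on halves, check the dividing strip) achieves O(n log n).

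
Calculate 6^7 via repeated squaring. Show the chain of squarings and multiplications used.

Computing 6^7 by squaring (build up from 6^1; each line after the first costs one multiplication):

6^1 = 6
6^2 = (6^1)^2 = 6^2 = 36
6^3 = 6 * 6^2 = 6 * 36 = 216
6^6 = (6^3)^2 = 216^2 = 46656
6^7 = 6 * 6^6 = 6 * 46656 = 279936

Result: 279936
Multiplications needed: 4 (4 lines after 6^1)

6^7 = 279936. Using exponentiation by squaring, this requires 4 multiplications. The key idea: if the exponent is even, square the half-power; if odd, multiply by the base once.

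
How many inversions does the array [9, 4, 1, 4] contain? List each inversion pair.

Finding inversions in [9, 4, 1, 4]:

(0, 1): arr[0]=9 > arr[1]=4
(0, 2): arr[0]=9 > arr[2]=1
(0, 3): arr[0]=9 > arr[3]=4
(1, 2): arr[1]=4 > arr[2]=1

Total inversions: 4

The array has 4 inversion(s): (0,1), (0,2), (0,3), (1,2). Each pair (i,j) satisfies i < j and arr[i] > arr[j].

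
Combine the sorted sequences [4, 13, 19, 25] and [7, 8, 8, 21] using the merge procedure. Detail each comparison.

Merging process:

Compare 4 vs 7: take 4 from left. Merged: [4]
Compare 13 vs 7: take 7 from right. Merged: [4, 7]
Compare 13 vs 8: take 8 from right. Merged: [4, 7, 8]
Compare 13 vs 8: take 8 from right. Merged: [4, 7, 8, 8]
Compare 13 vs 21: take 13 from left. Merged: [4, 7, 8, 8, 13]
Compare 19 vs 21: take 19 from left. Merged: [4, 7, 8, 8, 13, 19]
Compare 25 vs 21: take 21 from right. Merged: [4, 7, 8, 8, 13, 19, 21]
Append remaining from left: [25]. Merged: [4, 7, 8, 8, 13, 19, 21, 25]

Final merged array: [4, 7, 8, 8, 13, 19, 21, 25]
Total comparisons: 7

The merged array is [4, 7, 8, 8, 13, 19, 21, 25], requiring 7 comparisons. The merge step runs in O(n) time where n is the total number of elements.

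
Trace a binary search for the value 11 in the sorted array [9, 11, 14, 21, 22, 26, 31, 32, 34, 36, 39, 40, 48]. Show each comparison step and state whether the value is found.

Binary search for 11 in [9, 11, 14, 21, 22, 26, 31, 32, 34, 36, 39, 40, 48]:

lo=0, hi=12, mid=6, arr[mid]=31 -> 31 > 11, search left half
lo=0, hi=5, mid=2, arr[mid]=14 -> 14 > 11, search left half
lo=0, hi=1, mid=0, arr[mid]=9 -> 9 < 11, search right half
lo=1, hi=1, mid=1, arr[mid]=11 -> Found target at index 1!

Binary search finds 11 at index 1 after 4 comparisons. The search repeatedly halves the search space by comparing with the middle element.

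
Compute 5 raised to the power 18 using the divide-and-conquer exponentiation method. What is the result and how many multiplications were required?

Computing 5^18 by squaring (build up from 5^1; each line after the first costs one multiplication):

5^1 = 5
5^2 = (5^1)^2 = 5^2 = 25
5^4 = (5^2)^2 = 25^2 = 625
5^8 = (5^4)^2 = 625^2 = 390625
5^9 = 5 * 5^8 = 5 * 390625 = 1953125
5^18 = (5^9)^2 = 1953125^2 = 3814697265625

Result: 3814697265625
Multiplications needed: 5 (5 lines after 5^1)

5^18 = 3814697265625. Using exponentiation by squaring, this requires 5 multiplications. The key idea: if the exponent is even, square the half-power; if odd, multiply by the base once.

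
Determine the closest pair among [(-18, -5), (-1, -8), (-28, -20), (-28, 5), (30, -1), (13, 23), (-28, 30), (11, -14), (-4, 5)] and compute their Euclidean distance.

Computing all pairwise distances among 9 points:

d((-18, -5), (-1, -8)) = 17.2627
d((-18, -5), (-28, -20)) = 18.0278
d((-18, -5), (-28, 5)) = 14.1421
d((-18, -5), (30, -1)) = 48.1664
d((-18, -5), (13, 23)) = 41.7732
d((-18, -5), (-28, 30)) = 36.4005
d((-18, -5), (11, -14)) = 30.3645
d((-18, -5), (-4, 5)) = 17.2047
d((-1, -8), (-28, -20)) = 29.5466
d((-1, -8), (-28, 5)) = 29.9666
d((-1, -8), (30, -1)) = 31.7805
d((-1, -8), (13, 23)) = 34.0147
d((-1, -8), (-28, 30)) = 46.6154
d((-1, -8), (11, -14)) = 13.4164
d((-1, -8), (-4, 5)) = 13.3417 <-- minimum
d((-28, -20), (-28, 5)) = 25.0
d((-28, -20), (30, -1)) = 61.0328
d((-28, -20), (13, 23)) = 59.4138
d((-28, -20), (-28, 30)) = 50.0
d((-28, -20), (11, -14)) = 39.4588
d((-28, -20), (-4, 5)) = 34.6554
d((-28, 5), (30, -1)) = 58.3095
d((-28, 5), (13, 23)) = 44.7772
d((-28, 5), (-28, 30)) = 25.0
d((-28, 5), (11, -14)) = 43.382
d((-28, 5), (-4, 5)) = 24.0
d((30, -1), (13, 23)) = 29.4109
d((30, -1), (-28, 30)) = 65.7647
d((30, -1), (11, -14)) = 23.0217
d((30, -1), (-4, 5)) = 34.5254
d((13, 23), (-28, 30)) = 41.5933
d((13, 23), (11, -14)) = 37.054
d((13, 23), (-4, 5)) = 24.7588
d((-28, 30), (11, -14)) = 58.7963
d((-28, 30), (-4, 5)) = 34.6554
d((11, -14), (-4, 5)) = 24.2074

Closest pair: (-1, -8) and (-4, 5) with distance 13.3417

The closest pair is (-1, -8) and (-4, 5) with Euclidean distance 13.3417. For 9 points, brute-force pairwise comparison is shown above. For large n, the divide-and-conquer algorithm (sort by x, recurse on halves, check the dividing strip) achieves O(n log n).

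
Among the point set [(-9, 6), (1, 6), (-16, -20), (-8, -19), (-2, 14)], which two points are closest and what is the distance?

Computing all pairwise distances among 5 points:

d((-9, 6), (1, 6)) = 10.0
d((-9, 6), (-16, -20)) = 26.9258
d((-9, 6), (-8, -19)) = 25.02
d((-9, 6), (-2, 14)) = 10.6301
d((1, 6), (-16, -20)) = 31.0644
d((1, 6), (-8, -19)) = 26.5707
d((1, 6), (-2, 14)) = 8.544
d((-16, -20), (-8, -19)) = 8.0623 <-- minimum
d((-16, -20), (-2, 14)) = 36.7696
d((-8, -19), (-2, 14)) = 33.541

Closest pair: (-16, -20) and (-8, -19) with distance 8.0623

The closest pair is (-16, -20) and (-8, -19) with Euclidean distance 8.0623. For 5 points, brute-force pairwise comparison is shown above. For large n, the divide-and-conquer algorithm (sort by x, recurse on halves, check the dividing strip) achieves O(n log n).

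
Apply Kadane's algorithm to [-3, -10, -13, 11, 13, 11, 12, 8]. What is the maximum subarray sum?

Using Kadane's algorithm on [-3, -10, -13, 11, 13, 11, 12, 8]:

Scanning through the array:
Position 1 (value -10): max_ending_here = -10, max_so_far = -3
Position 2 (value -13): max_ending_here = -13, max_so_far = -3
Position 3 (value 11): max_ending_here = 11, max_so_far = 11
Position 4 (value 13): max_ending_here = 24, max_so_far = 24
Position 5 (value 11): max_ending_here = 35, max_so_far = 35
Position 6 (value 12): max_ending_here = 47, max_so_far = 47
Position 7 (value 8): max_ending_here = 55, max_so_far = 55

Maximum subarray: [11, 13, 11, 12, 8]
Maximum sum: 55

The maximum subarray is [11, 13, 11, 12, 8] with sum 55. This subarray runs from index 3 to index 7.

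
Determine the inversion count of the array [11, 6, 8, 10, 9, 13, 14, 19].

Finding inversions in [11, 6, 8, 10, 9, 13, 14, 19]:

(0, 1): arr[0]=11 > arr[1]=6
(0, 2): arr[0]=11 > arr[2]=8
(0, 3): arr[0]=11 > arr[3]=10
(0, 4): arr[0]=11 > arr[4]=9
(3, 4): arr[3]=10 > arr[4]=9

Total inversions: 5

The array has 5 inversion(s): (0,1), (0,2), (0,3), (0,4), (3,4). Each pair (i,j) satisfies i < j and arr[i] > arr[j].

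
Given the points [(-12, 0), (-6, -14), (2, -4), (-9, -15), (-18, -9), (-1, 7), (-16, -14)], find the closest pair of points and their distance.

Computing all pairwise distances among 7 points:

d((-12, 0), (-6, -14)) = 15.2315
d((-12, 0), (2, -4)) = 14.5602
d((-12, 0), (-9, -15)) = 15.2971
d((-12, 0), (-18, -9)) = 10.8167
d((-12, 0), (-1, 7)) = 13.0384
d((-12, 0), (-16, -14)) = 14.5602
d((-6, -14), (2, -4)) = 12.8062
d((-6, -14), (-9, -15)) = 3.1623 <-- minimum
d((-6, -14), (-18, -9)) = 13.0
d((-6, -14), (-1, 7)) = 21.587
d((-6, -14), (-16, -14)) = 10.0
d((2, -4), (-9, -15)) = 15.5563
d((2, -4), (-18, -9)) = 20.6155
d((2, -4), (-1, 7)) = 11.4018
d((2, -4), (-16, -14)) = 20.5913
d((-9, -15), (-18, -9)) = 10.8167
d((-9, -15), (-1, 7)) = 23.4094
d((-9, -15), (-16, -14)) = 7.0711
d((-18, -9), (-1, 7)) = 23.3452
d((-18, -9), (-16, -14)) = 5.3852
d((-1, 7), (-16, -14)) = 25.807

Closest pair: (-6, -14) and (-9, -15) with distance 3.1623

The closest pair is (-6, -14) and (-9, -15) with Euclidean distance 3.1623. For 7 points, brute-force pairwise comparison is shown above. For large n, the divide-and-conquer algorithm (sort by x, recurse on halves, check the dividing strip) achieves O(n log n).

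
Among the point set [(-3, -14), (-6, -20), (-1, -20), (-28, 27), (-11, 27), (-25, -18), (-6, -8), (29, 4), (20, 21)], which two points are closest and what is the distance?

Computing all pairwise distances among 9 points:

d((-3, -14), (-6, -20)) = 6.7082
d((-3, -14), (-1, -20)) = 6.3246
d((-3, -14), (-28, 27)) = 48.0208
d((-3, -14), (-11, 27)) = 41.7732
d((-3, -14), (-25, -18)) = 22.3607
d((-3, -14), (-6, -8)) = 6.7082
d((-3, -14), (29, 4)) = 36.7151
d((-3, -14), (20, 21)) = 41.8808
d((-6, -20), (-1, -20)) = 5.0 <-- minimum
d((-6, -20), (-28, 27)) = 51.8941
d((-6, -20), (-11, 27)) = 47.2652
d((-6, -20), (-25, -18)) = 19.105
d((-6, -20), (-6, -8)) = 12.0
d((-6, -20), (29, 4)) = 42.4382
d((-6, -20), (20, 21)) = 48.5489
d((-1, -20), (-28, 27)) = 54.2033
d((-1, -20), (-11, 27)) = 48.0521
d((-1, -20), (-25, -18)) = 24.0832
d((-1, -20), (-6, -8)) = 13.0
d((-1, -20), (29, 4)) = 38.4187
d((-1, -20), (20, 21)) = 46.0652
d((-28, 27), (-11, 27)) = 17.0
d((-28, 27), (-25, -18)) = 45.0999
d((-28, 27), (-6, -8)) = 41.3401
d((-28, 27), (29, 4)) = 61.4654
d((-28, 27), (20, 21)) = 48.3735
d((-11, 27), (-25, -18)) = 47.1275
d((-11, 27), (-6, -8)) = 35.3553
d((-11, 27), (29, 4)) = 46.1411
d((-11, 27), (20, 21)) = 31.5753
d((-25, -18), (-6, -8)) = 21.4709
d((-25, -18), (29, 4)) = 58.3095
d((-25, -18), (20, 21)) = 59.5483
d((-6, -8), (29, 4)) = 37.0
d((-6, -8), (20, 21)) = 38.9487
d((29, 4), (20, 21)) = 19.2354

Closest pair: (-6, -20) and (-1, -20) with distance 5.0

The closest pair is (-6, -20) and (-1, -20) with Euclidean distance 5.0. For 9 points, brute-force pairwise comparison is shown above. For large n, the divide-and-conquer algorithm (sort by x, recurse on halves, check the dividing strip) achieves O(n log n).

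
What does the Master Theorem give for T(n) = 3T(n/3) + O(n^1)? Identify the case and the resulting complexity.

Master Theorem for T(n) = 3T(n/3) + O(n^1):

a = 3, b = 3, c = 1
log_b(a) = log_3(3) = 1.0000

Case 2: c = 1 = log_3(3) = 1.0000
T(n) = O(n^1 log n) = O(n log n)

For T(n) = 3T(n/3) + O(n^1): log_3(3) = 1.0000. This is Case 2 of the Master Theorem (c = log_b(a), equal work at all levels), giving O(n log n).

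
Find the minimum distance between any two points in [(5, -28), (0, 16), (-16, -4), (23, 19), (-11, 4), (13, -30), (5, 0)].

Computing all pairwise distances among 7 points:

d((5, -28), (0, 16)) = 44.2832
d((5, -28), (-16, -4)) = 31.8904
d((5, -28), (23, 19)) = 50.3289
d((5, -28), (-11, 4)) = 35.7771
d((5, -28), (13, -30)) = 8.2462 <-- minimum
d((5, -28), (5, 0)) = 28.0
d((0, 16), (-16, -4)) = 25.6125
d((0, 16), (23, 19)) = 23.1948
d((0, 16), (-11, 4)) = 16.2788
d((0, 16), (13, -30)) = 47.8017
d((0, 16), (5, 0)) = 16.7631
d((-16, -4), (23, 19)) = 45.2769
d((-16, -4), (-11, 4)) = 9.434
d((-16, -4), (13, -30)) = 38.9487
d((-16, -4), (5, 0)) = 21.3776
d((23, 19), (-11, 4)) = 37.1618
d((23, 19), (13, -30)) = 50.01
d((23, 19), (5, 0)) = 26.1725
d((-11, 4), (13, -30)) = 41.6173
d((-11, 4), (5, 0)) = 16.4924
d((13, -30), (5, 0)) = 31.0483

Closest pair: (5, -28) and (13, -30) with distance 8.2462

The closest pair is (5, -28) and (13, -30) with Euclidean distance 8.2462. For 7 points, brute-force pairwise comparison is shown above. For large n, the divide-and-conquer algorithm (sort by x, recurse on halves, check the dividing strip) achieves O(n log n).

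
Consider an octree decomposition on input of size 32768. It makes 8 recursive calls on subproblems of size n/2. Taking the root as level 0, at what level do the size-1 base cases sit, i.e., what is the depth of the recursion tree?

For divide and conquer with division factor 2:

Problem sizes at each level:
Level 0: 32768
Level 1: 16384
Level 2: 8192
Level 3: 4096
Level 4: 2048
Level 5: 1024
Level 6: 512
Level 7: 256
Level 8: 128
Level 9: 64
Level 10: 32
Level 11: 16
Level 12: 8
Level 13: 4
Level 14: 2
Level 15: 1

The root is level 0 and the size-1 base case is level 15 (the tree spans levels 0 through 15, i.e. 16 levels counting the root), so the depth is the number of divisions: log_2(32768) = 15

The recursion tree depth is log_2(32768) = 15. At each level, the problem size is divided by 2, so it takes 15 divisions to reduce to a base case of size 1. The algorithm makes 8 recursive calls at each level.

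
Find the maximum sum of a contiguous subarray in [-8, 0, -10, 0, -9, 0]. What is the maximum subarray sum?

Using Kadane's algorithm on [-8, 0, -10, 0, -9, 0]:

Scanning through the array:
Position 1 (value 0): max_ending_here = 0, max_so_far = 0
Position 2 (value -10): max_ending_here = -10, max_so_far = 0
Position 3 (value 0): max_ending_here = 0, max_so_far = 0
Position 4 (value -9): max_ending_here = -9, max_so_far = 0
Position 5 (value 0): max_ending_here = 0, max_so_far = 0

Maximum subarray: [0]
Maximum sum: 0

The maximum subarray is [0] with sum 0. This subarray runs from index 1 to index 1.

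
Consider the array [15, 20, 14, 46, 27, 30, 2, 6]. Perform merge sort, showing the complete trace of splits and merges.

Merge sort trace:

Split: [15, 20, 14, 46, 27, 30, 2, 6] -> [15, 20, 14, 46] and [27, 30, 2, 6]
  Split: [15, 20, 14, 46] -> [15, 20] and [14, 46]
    Split: [15, 20] -> [15] and [20]
    Merge: [15] + [20] -> [15, 20]
    Split: [14, 46] -> [14] and [46]
    Merge: [14] + [46] -> [14, 46]
  Merge: [15, 20] + [14, 46] -> [14, 15, 20, 46]
  Split: [27, 30, 2, 6] -> [27, 30] and [2, 6]
    Split: [27, 30] -> [27] and [30]
    Merge: [27] + [30] -> [27, 30]
    Split: [2, 6] -> [2] and [6]
    Merge: [2] + [6] -> [2, 6]
  Merge: [27, 30] + [2, 6] -> [2, 6, 27, 30]
Merge: [14, 15, 20, 46] + [2, 6, 27, 30] -> [2, 6, 14, 15, 20, 27, 30, 46]

Final sorted array: [2, 6, 14, 15, 20, 27, 30, 46]

The merge sort proceeds by recursively splitting the array and merging sorted halves.
After all merges, the sorted array is [2, 6, 14, 15, 20, 27, 30, 46].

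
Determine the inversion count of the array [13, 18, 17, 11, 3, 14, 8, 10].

Finding inversions in [13, 18, 17, 11, 3, 14, 8, 10]:

(0, 3): arr[0]=13 > arr[3]=11
(0, 4): arr[0]=13 > arr[4]=3
(0, 6): arr[0]=13 > arr[6]=8
(0, 7): arr[0]=13 > arr[7]=10
(1, 2): arr[1]=18 > arr[2]=17
(1, 3): arr[1]=18 > arr[3]=11
(1, 4): arr[1]=18 > arr[4]=3
(1, 5): arr[1]=18 > arr[5]=14
(1, 6): arr[1]=18 > arr[6]=8
(1, 7): arr[1]=18 > arr[7]=10
(2, 3): arr[2]=17 > arr[3]=11
(2, 4): arr[2]=17 > arr[4]=3
(2, 5): arr[2]=17 > arr[5]=14
(2, 6): arr[2]=17 > arr[6]=8
(2, 7): arr[2]=17 > arr[7]=10
(3, 4): arr[3]=11 > arr[4]=3
(3, 6): arr[3]=11 > arr[6]=8
(3, 7): arr[3]=11 > arr[7]=10
(5, 6): arr[5]=14 > arr[6]=8
(5, 7): arr[5]=14 > arr[7]=10

Total inversions: 20

The array has 20 inversion(s): (0,3), (0,4), (0,6), (0,7), (1,2), (1,3), (1,4), (1,5), (1,6), (1,7), (2,3), (2,4), (2,5), (2,6), (2,7), (3,4), (3,6), (3,7), (5,6), (5,7). Each pair (i,j) satisfies i < j and arr[i] > arr[j].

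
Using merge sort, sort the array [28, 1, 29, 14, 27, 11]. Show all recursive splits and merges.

Merge sort trace:

Split: [28, 1, 29, 14, 27, 11] -> [28, 1, 29] and [14, 27, 11]
  Split: [28, 1, 29] -> [28] and [1, 29]
    Split: [1, 29] -> [1] and [29]
    Merge: [1] + [29] -> [1, 29]
  Merge: [28] + [1, 29] -> [1, 28, 29]
  Split: [14, 27, 11] -> [14] and [27, 11]
    Split: [27, 11] -> [27] and [11]
    Merge: [27] + [11] -> [11, 27]
  Merge: [14] + [11, 27] -> [11, 14, 27]
Merge: [1, 28, 29] + [11, 14, 27] -> [1, 11, 14, 27, 28, 29]

Final sorted array: [1, 11, 14, 27, 28, 29]

The merge sort proceeds by recursively splitting the array and merging sorted halves.
After all merges, the sorted array is [1, 11, 14, 27, 28, 29].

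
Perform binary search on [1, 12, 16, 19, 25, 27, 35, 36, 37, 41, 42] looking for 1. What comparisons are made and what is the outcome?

Binary search for 1 in [1, 12, 16, 19, 25, 27, 35, 36, 37, 41, 42]:

lo=0, hi=10, mid=5, arr[mid]=27 -> 27 > 1, search left half
lo=0, hi=4, mid=2, arr[mid]=16 -> 16 > 1, search left half
lo=0, hi=1, mid=0, arr[mid]=1 -> Found target at index 0!

Binary search finds 1 at index 0 after 3 comparisons. The search repeatedly halves the search space by comparing with the middle element.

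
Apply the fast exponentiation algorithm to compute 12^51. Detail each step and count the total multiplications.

Computing 12^51 by squaring (build up from 12^1; each line after the first costs one multiplication):

12^1 = 12
12^2 = (12^1)^2 = 12^2 = 144
12^3 = 12 * 12^2 = 12 * 144 = 1728
12^6 = (12^3)^2 = 1728^2 = 2985984
12^12 = (12^6)^2 = 2985984^2 = 8916100448256
12^24 = (12^12)^2 = 8916100448256^2 = 79496847203390844133441536
12^25 = 12 * 12^24 = 12 * 79496847203390844133441536 = 953962166440690129601298432
12^50 = (12^25)^2 = 953962166440690129601298432^2 = 910043815000214977332758527534256632492715260325658624
12^51 = 12 * 12^50 = 12 * 910043815000214977332758527534256632492715260325658624 = 10920525780002579727993102330411079589912583123907903488

Result: 10920525780002579727993102330411079589912583123907903488
Multiplications needed: 8 (8 lines after 12^1)

12^51 = 10920525780002579727993102330411079589912583123907903488. Using exponentiation by squaring, this requires 8 multiplications. The key idea: if the exponent is even, square the half-power; if odd, multiply by the base once.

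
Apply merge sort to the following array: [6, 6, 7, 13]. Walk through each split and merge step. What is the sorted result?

Merge sort trace:

Split: [6, 6, 7, 13] -> [6, 6] and [7, 13]
  Split: [6, 6] -> [6] and [6]
  Merge: [6] + [6] -> [6, 6]
  Split: [7, 13] -> [7] and [13]
  Merge: [7] + [13] -> [7, 13]
Merge: [6, 6] + [7, 13] -> [6, 6, 7, 13]

Final sorted array: [6, 6, 7, 13]

The merge sort proceeds by recursively splitting the array and merging sorted halves.
After all merges, the sorted array is [6, 6, 7, 13].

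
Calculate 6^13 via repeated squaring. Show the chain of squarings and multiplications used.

Computing 6^13 by squaring (build up from 6^1; each line after the first costs one multiplication):

6^1 = 6
6^2 = (6^1)^2 = 6^2 = 36
6^3 = 6 * 6^2 = 6 * 36 = 216
6^6 = (6^3)^2 = 216^2 = 46656
6^12 = (6^6)^2 = 46656^2 = 2176782336
6^13 = 6 * 6^12 = 6 * 2176782336 = 13060694016

Result: 13060694016
Multiplications needed: 5 (5 lines after 6^1)

6^13 = 13060694016. Using exponentiation by squaring, this requires 5 multiplications. The key idea: if the exponent is even, square the half-power; if odd, multiply by the base once.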